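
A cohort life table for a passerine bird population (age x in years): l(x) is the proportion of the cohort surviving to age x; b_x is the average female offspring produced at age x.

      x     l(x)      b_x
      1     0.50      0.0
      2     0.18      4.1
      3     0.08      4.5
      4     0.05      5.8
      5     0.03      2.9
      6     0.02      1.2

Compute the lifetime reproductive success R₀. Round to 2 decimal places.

R₀ = Σ l(x) b_x:
  age 1: 0.50 × 0.0 = 0.0000
  age 2: 0.18 × 4.1 = 0.7380
  age 3: 0.08 × 4.5 = 0.3600
  age 4: 0.05 × 5.8 = 0.2900
  age 5: 0.03 × 2.9 = 0.0870
  age 6: 0.02 × 1.2 = 0.0240
R₀ = 0.0000 + 0.7380 + 0.3600 + 0.2900 + 0.0870 + 0.0240 = 1.4990

1.50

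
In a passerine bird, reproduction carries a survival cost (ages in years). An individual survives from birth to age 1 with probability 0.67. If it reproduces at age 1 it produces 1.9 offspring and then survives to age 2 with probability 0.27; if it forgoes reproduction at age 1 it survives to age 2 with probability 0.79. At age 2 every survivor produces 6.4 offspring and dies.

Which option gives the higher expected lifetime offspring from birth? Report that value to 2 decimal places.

3.39

breed at age 1: R₀ = 0.67 × (1.9 + 0.27 × 6.4) = 0.67 × 3.6280 = 2.4308
delay to age 2: R₀ = 0.67 × (0.79 × 6.4) = 0.67 × 5.0560 = 3.3875
Higher: delay to age 2 (3.3875).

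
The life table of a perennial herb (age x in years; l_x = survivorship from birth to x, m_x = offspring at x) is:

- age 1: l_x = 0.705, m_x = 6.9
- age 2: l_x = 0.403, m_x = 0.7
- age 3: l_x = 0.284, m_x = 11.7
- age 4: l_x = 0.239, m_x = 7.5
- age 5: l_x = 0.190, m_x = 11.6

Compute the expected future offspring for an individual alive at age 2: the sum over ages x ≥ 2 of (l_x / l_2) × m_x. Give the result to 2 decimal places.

l_2 = 0.403. Conditional survival from age 2 to x is l_x / l_2.
  x=2: (0.403/0.403) × 0.7 = 0.7000
  x=3: (0.284/0.403) × 11.7 = 8.2452
  x=4: (0.239/0.403) × 7.5 = 4.4479
  x=5: (0.190/0.403) × 11.6 = 5.4690
Sum = 0.7000 + 8.2452 + 4.4479 + 5.4690 = 18.8620

18.86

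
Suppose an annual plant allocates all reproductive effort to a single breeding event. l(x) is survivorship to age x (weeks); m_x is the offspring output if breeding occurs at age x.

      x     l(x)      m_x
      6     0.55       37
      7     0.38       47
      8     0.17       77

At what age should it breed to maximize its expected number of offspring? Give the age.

Expected offspring if breeding at age x = l(x) × m_x:
  age 6: 0.55 × 37 = 20.350
  age 7: 0.38 × 47 = 17.860
  age 8: 0.17 × 77 = 13.090
Maximum at age 6 (20.350).

6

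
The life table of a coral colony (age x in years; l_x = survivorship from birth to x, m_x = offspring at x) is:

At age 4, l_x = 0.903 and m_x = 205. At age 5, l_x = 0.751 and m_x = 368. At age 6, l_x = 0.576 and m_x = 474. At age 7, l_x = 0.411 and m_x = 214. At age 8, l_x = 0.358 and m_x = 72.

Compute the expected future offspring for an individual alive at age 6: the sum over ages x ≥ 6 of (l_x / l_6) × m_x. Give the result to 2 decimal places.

l_6 = 0.576. Conditional survival from age 6 to x is l_x / l_6.
  x=6: (0.576/0.576) × 474 = 474.0000
  x=7: (0.411/0.576) × 214 = 152.6979
  x=8: (0.358/0.576) × 72 = 44.7500
Sum = 474.0000 + 152.6979 + 44.7500 = 671.4479

671.45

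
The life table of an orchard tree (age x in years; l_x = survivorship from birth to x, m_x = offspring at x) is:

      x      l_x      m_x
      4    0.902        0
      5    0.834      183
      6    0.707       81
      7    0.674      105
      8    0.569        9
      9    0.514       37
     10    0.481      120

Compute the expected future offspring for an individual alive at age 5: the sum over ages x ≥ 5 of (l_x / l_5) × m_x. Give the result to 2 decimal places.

434.67

l_5 = 0.834. Conditional survival from age 5 to x is l_x / l_5.
  x=5: (0.834/0.834) × 183 = 183.0000
  x=6: (0.707/0.834) × 81 = 68.6655
  x=7: (0.674/0.834) × 105 = 84.8561
  x=8: (0.569/0.834) × 9 = 6.1403
  x=9: (0.514/0.834) × 37 = 22.8034
  x=10: (0.481/0.834) × 120 = 69.2086
Sum = 183.0000 + 68.6655 + 84.8561 + 6.1403 + 22.8034 + 69.2086 = 434.6739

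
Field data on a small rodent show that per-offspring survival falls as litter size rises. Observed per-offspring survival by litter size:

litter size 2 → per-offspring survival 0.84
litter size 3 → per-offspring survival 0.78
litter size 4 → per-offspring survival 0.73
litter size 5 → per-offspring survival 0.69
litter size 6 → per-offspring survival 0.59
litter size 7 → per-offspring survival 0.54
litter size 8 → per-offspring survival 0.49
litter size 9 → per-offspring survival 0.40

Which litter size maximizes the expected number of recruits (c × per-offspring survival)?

Expected recruits = c × s(c):
  c=2: 2 × 0.84 = 1.680
  c=3: 3 × 0.78 = 2.340
  c=4: 4 × 0.73 = 2.920
  c=5: 5 × 0.69 = 3.450
  c=6: 6 × 0.59 = 3.540
  c=7: 7 × 0.54 = 3.780
  c=8: 8 × 0.49 = 3.920
  c=9: 9 × 0.40 = 3.600
Maximum at c = 8 (3.920 recruits).

8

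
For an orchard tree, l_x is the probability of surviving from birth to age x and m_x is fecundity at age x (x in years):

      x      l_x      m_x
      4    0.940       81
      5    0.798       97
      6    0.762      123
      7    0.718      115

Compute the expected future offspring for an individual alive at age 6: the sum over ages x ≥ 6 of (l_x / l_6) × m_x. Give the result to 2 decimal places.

231.36

l_6 = 0.762. Conditional survival from age 6 to x is l_x / l_6.
  x=6: (0.762/0.762) × 123 = 123.0000
  x=7: (0.718/0.762) × 115 = 108.3596
Sum = 123.0000 + 108.3596 = 231.3596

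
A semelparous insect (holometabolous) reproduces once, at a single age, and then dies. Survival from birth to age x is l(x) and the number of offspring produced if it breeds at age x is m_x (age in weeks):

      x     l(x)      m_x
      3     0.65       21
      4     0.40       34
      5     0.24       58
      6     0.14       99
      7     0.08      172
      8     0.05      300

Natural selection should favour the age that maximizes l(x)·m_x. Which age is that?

Expected offspring if breeding at age x = l(x) × m_x:
  age 3: 0.65 × 21 = 13.650
  age 4: 0.40 × 34 = 13.600
  age 5: 0.24 × 58 = 13.920
  age 6: 0.14 × 99 = 13.860
  age 7: 0.08 × 172 = 13.760
  age 8: 0.05 × 300 = 15.000
Maximum at age 8 (15.000).

8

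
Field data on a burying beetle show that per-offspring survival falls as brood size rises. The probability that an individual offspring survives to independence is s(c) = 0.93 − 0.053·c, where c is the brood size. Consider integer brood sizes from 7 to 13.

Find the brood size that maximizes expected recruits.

9

Expected recruits = c × s(c):
  c=7: 7 × 0.559 = 3.913
  c=8: 8 × 0.506 = 4.048
  c=9: 9 × 0.453 = 4.077
  c=10: 10 × 0.400 = 4.000
  c=11: 11 × 0.347 = 3.817
  c=12: 12 × 0.294 = 3.528
  c=13: 13 × 0.241 = 3.133
Maximum at c = 9 (4.077 recruits).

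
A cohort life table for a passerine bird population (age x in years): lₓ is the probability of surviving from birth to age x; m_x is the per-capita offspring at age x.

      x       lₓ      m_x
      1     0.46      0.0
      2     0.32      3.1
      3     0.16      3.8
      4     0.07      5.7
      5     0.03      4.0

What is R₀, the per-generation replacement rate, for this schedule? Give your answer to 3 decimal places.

R₀ = Σ lₓ m_x:
  age 1: 0.46 × 0.0 = 0.0000
  age 2: 0.32 × 3.1 = 0.9920
  age 3: 0.16 × 3.8 = 0.6080
  age 4: 0.07 × 5.7 = 0.3990
  age 5: 0.03 × 4.0 = 0.1200
R₀ = 0.0000 + 0.9920 + 0.6080 + 0.3990 + 0.1200 = 2.1190

2.119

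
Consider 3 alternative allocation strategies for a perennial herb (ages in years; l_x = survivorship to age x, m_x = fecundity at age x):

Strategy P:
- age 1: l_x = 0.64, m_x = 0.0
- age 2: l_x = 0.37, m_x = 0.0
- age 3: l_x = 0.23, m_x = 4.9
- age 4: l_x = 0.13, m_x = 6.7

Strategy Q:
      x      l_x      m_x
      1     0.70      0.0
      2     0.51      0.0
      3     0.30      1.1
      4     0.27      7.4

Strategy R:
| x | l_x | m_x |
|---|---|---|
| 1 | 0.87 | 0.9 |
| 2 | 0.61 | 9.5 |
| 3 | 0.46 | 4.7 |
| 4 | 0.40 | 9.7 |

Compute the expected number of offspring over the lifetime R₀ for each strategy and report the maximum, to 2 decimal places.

12.62

Strategy P: R₀ = 0.64×0.0 + 0.37×0.0 + 0.23×4.9 + 0.13×6.7 = 1.9980
Strategy Q: R₀ = 0.70×0.0 + 0.51×0.0 + 0.30×1.1 + 0.27×7.4 = 2.3280
Strategy R: R₀ = 0.87×0.9 + 0.61×9.5 + 0.46×4.7 + 0.40×9.7 = 12.6200
Highest R₀: strategy R with 12.6200.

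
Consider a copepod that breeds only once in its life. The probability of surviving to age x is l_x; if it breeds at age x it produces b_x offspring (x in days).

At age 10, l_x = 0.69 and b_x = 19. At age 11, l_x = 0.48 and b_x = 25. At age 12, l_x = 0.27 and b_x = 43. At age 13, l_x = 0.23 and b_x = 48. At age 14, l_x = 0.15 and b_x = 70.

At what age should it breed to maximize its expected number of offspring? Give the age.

10

Expected offspring if breeding at age x = l_x × b_x:
  age 10: 0.69 × 19 = 13.110
  age 11: 0.48 × 25 = 12.000
  age 12: 0.27 × 43 = 11.610
  age 13: 0.23 × 48 = 11.040
  age 14: 0.15 × 70 = 10.500
Maximum at age 10 (13.110).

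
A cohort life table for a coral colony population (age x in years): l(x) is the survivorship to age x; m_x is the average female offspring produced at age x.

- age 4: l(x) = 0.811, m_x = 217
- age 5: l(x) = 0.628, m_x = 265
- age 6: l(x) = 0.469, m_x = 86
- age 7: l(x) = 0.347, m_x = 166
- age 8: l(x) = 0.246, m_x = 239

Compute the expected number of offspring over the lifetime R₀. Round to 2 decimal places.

R₀ = Σ l(x) m_x:
  age 4: 0.811 × 217 = 175.9870
  age 5: 0.628 × 265 = 166.4200
  age 6: 0.469 × 86 = 40.3340
  age 7: 0.347 × 166 = 57.6020
  age 8: 0.246 × 239 = 58.7940
R₀ = 175.9870 + 166.4200 + 40.3340 + 57.6020 + 58.7940 = 499.1370

499.14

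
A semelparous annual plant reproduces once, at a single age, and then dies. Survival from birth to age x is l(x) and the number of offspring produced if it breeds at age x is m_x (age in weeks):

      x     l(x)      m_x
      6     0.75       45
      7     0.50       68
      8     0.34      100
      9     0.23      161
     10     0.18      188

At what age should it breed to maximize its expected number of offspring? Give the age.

Expected offspring if breeding at age x = l(x) × m_x:
  age 6: 0.75 × 45 = 33.750
  age 7: 0.50 × 68 = 34.000
  age 8: 0.34 × 100 = 34.000
  age 9: 0.23 × 161 = 37.030
  age 10: 0.18 × 188 = 33.840
Maximum at age 9 (37.030).

9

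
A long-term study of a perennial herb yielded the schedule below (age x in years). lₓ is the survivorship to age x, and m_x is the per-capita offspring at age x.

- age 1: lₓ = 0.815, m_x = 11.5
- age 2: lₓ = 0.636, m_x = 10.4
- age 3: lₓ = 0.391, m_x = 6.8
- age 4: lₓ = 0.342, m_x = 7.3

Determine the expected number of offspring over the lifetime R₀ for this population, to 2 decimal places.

R₀ = Σ lₓ m_x:
  age 1: 0.815 × 11.5 = 9.3725
  age 2: 0.636 × 10.4 = 6.6144
  age 3: 0.391 × 6.8 = 2.6588
  age 4: 0.342 × 7.3 = 2.4966
R₀ = 9.3725 + 6.6144 + 2.6588 + 2.4966 = 21.1423

21.14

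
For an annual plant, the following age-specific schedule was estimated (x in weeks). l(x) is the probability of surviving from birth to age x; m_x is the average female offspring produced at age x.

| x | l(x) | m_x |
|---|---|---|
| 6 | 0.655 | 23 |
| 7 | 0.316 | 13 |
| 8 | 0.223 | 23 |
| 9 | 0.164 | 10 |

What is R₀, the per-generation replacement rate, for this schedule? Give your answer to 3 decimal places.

25.942

R₀ = Σ l(x) m_x:
  age 6: 0.655 × 23 = 15.0650
  age 7: 0.316 × 13 = 4.1080
  age 8: 0.223 × 23 = 5.1290
  age 9: 0.164 × 10 = 1.6400
R₀ = 15.0650 + 4.1080 + 5.1290 + 1.6400 = 25.9420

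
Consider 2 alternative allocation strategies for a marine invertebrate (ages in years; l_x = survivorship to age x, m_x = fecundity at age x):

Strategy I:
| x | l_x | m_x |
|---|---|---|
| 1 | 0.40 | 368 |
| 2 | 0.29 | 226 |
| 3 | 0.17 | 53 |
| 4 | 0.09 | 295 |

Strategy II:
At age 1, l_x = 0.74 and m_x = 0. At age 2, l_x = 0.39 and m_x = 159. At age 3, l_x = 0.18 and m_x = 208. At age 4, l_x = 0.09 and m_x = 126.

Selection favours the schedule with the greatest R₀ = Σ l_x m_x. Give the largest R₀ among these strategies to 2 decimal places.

248.30

Strategy I: R₀ = 0.40×368 + 0.29×226 + 0.17×53 + 0.09×295 = 248.3000
Strategy II: R₀ = 0.74×0 + 0.39×159 + 0.18×208 + 0.09×126 = 110.7900
Highest R₀: strategy I with 248.3000.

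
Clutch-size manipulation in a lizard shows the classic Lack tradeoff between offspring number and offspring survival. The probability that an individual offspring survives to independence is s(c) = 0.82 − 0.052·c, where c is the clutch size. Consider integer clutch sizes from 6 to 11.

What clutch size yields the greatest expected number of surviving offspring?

Expected surviving offspring = c × s(c):
  c=6: 6 × 0.508 = 3.048
  c=7: 7 × 0.456 = 3.192
  c=8: 8 × 0.404 = 3.232
  c=9: 9 × 0.352 = 3.168
  c=10: 10 × 0.300 = 3.000
  c=11: 11 × 0.248 = 2.728
Maximum at c = 8 (3.232 surviving offspring).

8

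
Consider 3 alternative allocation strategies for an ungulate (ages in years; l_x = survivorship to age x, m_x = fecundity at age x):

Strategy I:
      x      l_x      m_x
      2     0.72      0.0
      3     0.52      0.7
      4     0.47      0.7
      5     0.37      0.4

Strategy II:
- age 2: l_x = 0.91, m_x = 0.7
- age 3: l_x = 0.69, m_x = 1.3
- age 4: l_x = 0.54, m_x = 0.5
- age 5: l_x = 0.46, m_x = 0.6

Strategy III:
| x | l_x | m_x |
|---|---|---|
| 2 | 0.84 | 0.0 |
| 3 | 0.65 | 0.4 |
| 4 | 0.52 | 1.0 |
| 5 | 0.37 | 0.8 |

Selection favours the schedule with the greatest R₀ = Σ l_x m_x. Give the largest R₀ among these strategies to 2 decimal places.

2.08

Strategy I: R₀ = 0.72×0.0 + 0.52×0.7 + 0.47×0.7 + 0.37×0.4 = 0.8410
Strategy II: R₀ = 0.91×0.7 + 0.69×1.3 + 0.54×0.5 + 0.46×0.6 = 2.0800
Strategy III: R₀ = 0.84×0.0 + 0.65×0.4 + 0.52×1.0 + 0.37×0.8 = 1.0760
Highest R₀: strategy II with 2.0800.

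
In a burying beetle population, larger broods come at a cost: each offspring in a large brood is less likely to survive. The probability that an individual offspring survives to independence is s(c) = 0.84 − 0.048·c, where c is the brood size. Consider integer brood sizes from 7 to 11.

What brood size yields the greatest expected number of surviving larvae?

Expected surviving larvae = c × s(c):
  c=7: 7 × 0.504 = 3.528
  c=8: 8 × 0.456 = 3.648
  c=9: 9 × 0.408 = 3.672
  c=10: 10 × 0.360 = 3.600
  c=11: 11 × 0.312 = 3.432
Maximum at c = 9 (3.672 surviving larvae).

9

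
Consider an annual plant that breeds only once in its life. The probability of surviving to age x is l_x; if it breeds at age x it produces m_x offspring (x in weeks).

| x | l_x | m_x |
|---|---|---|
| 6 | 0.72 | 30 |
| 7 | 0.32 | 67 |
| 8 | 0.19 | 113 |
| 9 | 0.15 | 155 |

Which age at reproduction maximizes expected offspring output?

9

Expected offspring if breeding at age x = l_x × m_x:
  age 6: 0.72 × 30 = 21.600
  age 7: 0.32 × 67 = 21.440
  age 8: 0.19 × 113 = 21.470
  age 9: 0.15 × 155 = 23.250
Maximum at age 9 (23.250).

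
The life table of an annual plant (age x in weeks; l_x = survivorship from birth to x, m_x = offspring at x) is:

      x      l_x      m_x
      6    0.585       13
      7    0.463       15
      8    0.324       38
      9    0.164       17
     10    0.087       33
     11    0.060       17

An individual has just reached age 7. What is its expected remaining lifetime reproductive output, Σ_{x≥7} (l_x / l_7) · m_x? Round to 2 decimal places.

56.02

l_7 = 0.463. Conditional survival from age 7 to x is l_x / l_7.
  x=7: (0.463/0.463) × 15 = 15.0000
  x=8: (0.324/0.463) × 38 = 26.5918
  x=9: (0.164/0.463) × 17 = 6.0216
  x=10: (0.087/0.463) × 33 = 6.2009
  x=11: (0.060/0.463) × 17 = 2.2030
Sum = 15.0000 + 26.5918 + 6.0216 + 6.2009 + 2.2030 = 56.0173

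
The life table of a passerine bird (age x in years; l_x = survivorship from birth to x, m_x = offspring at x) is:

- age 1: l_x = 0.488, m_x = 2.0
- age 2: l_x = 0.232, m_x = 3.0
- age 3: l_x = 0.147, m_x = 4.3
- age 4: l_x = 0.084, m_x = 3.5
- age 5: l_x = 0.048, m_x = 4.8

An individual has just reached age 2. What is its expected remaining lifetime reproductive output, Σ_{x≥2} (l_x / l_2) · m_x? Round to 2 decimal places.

l_2 = 0.232. Conditional survival from age 2 to x is l_x / l_2.
  x=2: (0.232/0.232) × 3.0 = 3.0000
  x=3: (0.147/0.232) × 4.3 = 2.7246
  x=4: (0.084/0.232) × 3.5 = 1.2672
  x=5: (0.048/0.232) × 4.8 = 0.9931
Sum = 3.0000 + 2.7246 + 1.2672 + 0.9931 = 7.9849

7.98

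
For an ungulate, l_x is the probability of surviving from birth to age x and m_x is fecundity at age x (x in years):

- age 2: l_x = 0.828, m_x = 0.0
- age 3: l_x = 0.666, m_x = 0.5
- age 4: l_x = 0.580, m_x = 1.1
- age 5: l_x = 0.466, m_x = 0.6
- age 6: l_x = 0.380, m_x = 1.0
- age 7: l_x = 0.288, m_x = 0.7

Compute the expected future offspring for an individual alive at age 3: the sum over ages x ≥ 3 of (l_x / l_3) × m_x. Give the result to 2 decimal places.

2.75

l_3 = 0.666. Conditional survival from age 3 to x is l_x / l_3.
  x=3: (0.666/0.666) × 0.5 = 0.5000
  x=4: (0.580/0.666) × 1.1 = 0.9580
  x=5: (0.466/0.666) × 0.6 = 0.4198
  x=6: (0.380/0.666) × 1.0 = 0.5706
  x=7: (0.288/0.666) × 0.7 = 0.3027
Sum = 0.5000 + 0.9580 + 0.4198 + 0.5706 + 0.3027 = 2.7511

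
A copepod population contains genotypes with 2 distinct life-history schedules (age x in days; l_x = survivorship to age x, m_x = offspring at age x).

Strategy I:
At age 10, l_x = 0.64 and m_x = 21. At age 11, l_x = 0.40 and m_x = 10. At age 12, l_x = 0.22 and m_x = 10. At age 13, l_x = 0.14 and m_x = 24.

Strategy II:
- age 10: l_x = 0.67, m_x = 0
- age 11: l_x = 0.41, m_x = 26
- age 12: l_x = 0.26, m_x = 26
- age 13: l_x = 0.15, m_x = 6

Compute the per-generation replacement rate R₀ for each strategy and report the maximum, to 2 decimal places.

23.00

Strategy I: R₀ = 0.64×21 + 0.40×10 + 0.22×10 + 0.14×24 = 23.0000
Strategy II: R₀ = 0.67×0 + 0.41×26 + 0.26×26 + 0.15×6 = 18.3200
Highest R₀: strategy I with 23.0000.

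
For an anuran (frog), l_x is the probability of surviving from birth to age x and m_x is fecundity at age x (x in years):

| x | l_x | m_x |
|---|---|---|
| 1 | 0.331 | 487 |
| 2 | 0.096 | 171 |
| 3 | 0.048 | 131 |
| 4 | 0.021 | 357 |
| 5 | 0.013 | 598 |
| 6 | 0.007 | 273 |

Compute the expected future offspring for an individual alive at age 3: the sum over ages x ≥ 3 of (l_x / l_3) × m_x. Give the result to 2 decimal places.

488.96

l_3 = 0.048. Conditional survival from age 3 to x is l_x / l_3.
  x=3: (0.048/0.048) × 131 = 131.0000
  x=4: (0.021/0.048) × 357 = 156.1875
  x=5: (0.013/0.048) × 598 = 161.9583
  x=6: (0.007/0.048) × 273 = 39.8125
Sum = 131.0000 + 156.1875 + 161.9583 + 39.8125 = 488.9583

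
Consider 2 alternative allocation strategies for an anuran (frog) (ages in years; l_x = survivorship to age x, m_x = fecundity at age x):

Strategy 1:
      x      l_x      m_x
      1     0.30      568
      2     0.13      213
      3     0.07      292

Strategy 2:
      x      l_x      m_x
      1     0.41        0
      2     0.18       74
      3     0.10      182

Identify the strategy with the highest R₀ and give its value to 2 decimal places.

Strategy 1: R₀ = 0.30×568 + 0.13×213 + 0.07×292 = 218.5300
Strategy 2: R₀ = 0.41×0 + 0.18×74 + 0.10×182 = 31.5200
Highest R₀: strategy 1 with 218.5300.

218.53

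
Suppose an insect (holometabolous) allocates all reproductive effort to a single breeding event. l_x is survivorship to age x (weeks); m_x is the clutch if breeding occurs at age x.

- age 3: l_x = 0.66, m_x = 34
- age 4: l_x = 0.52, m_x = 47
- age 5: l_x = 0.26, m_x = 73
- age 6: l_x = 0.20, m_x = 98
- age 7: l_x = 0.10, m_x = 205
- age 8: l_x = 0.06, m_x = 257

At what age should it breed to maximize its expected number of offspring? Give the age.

4

Expected offspring if breeding at age x = l_x × m_x:
  age 3: 0.66 × 34 = 22.440
  age 4: 0.52 × 47 = 24.440
  age 5: 0.26 × 73 = 18.980
  age 6: 0.20 × 98 = 19.600
  age 7: 0.10 × 205 = 20.500
  age 8: 0.06 × 257 = 15.420
Maximum at age 4 (24.440).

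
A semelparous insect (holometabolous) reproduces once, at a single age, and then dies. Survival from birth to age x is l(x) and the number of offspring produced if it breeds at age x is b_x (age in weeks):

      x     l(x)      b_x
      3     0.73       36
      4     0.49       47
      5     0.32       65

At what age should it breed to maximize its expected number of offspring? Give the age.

3

Expected offspring if breeding at age x = l(x) × b_x:
  age 3: 0.73 × 36 = 26.280
  age 4: 0.49 × 47 = 23.030
  age 5: 0.32 × 65 = 20.800
Maximum at age 3 (26.280).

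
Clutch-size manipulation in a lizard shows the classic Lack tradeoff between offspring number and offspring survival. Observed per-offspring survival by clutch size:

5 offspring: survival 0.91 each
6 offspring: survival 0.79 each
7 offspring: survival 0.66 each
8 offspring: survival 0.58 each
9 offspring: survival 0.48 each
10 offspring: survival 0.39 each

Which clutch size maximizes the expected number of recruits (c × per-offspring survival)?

Expected recruits = c × s(c):
  c=5: 5 × 0.91 = 4.550
  c=6: 6 × 0.79 = 4.740
  c=7: 7 × 0.66 = 4.620
  c=8: 8 × 0.58 = 4.640
  c=9: 9 × 0.48 = 4.320
  c=10: 10 × 0.39 = 3.900
Maximum at c = 6 (4.740 recruits).

6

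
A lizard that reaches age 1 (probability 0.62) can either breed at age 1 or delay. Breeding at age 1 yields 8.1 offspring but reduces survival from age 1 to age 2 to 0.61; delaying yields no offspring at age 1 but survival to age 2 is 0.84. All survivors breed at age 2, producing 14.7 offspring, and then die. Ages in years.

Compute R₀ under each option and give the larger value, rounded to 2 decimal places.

breed at age 1: R₀ = 0.62 × (8.1 + 0.61 × 14.7) = 0.62 × 17.0670 = 10.5815
delay to age 2: R₀ = 0.62 × (0.84 × 14.7) = 0.62 × 12.3480 = 7.6558
Higher: breed at age 1 (10.5815).

10.58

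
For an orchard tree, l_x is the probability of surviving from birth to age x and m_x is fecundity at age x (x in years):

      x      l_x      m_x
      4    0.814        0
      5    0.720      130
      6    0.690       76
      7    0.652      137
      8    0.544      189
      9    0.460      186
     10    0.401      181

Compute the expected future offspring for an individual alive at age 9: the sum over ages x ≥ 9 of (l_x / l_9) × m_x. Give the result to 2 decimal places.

343.78

l_9 = 0.460. Conditional survival from age 9 to x is l_x / l_9.
  x=9: (0.460/0.460) × 186 = 186.0000
  x=10: (0.401/0.460) × 181 = 157.7848
Sum = 186.0000 + 157.7848 = 343.7848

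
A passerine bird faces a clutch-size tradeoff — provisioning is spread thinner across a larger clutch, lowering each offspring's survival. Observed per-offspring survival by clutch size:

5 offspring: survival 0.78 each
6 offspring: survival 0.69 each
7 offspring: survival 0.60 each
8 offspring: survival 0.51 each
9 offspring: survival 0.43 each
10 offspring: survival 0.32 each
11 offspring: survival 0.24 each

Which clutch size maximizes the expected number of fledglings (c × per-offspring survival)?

7

Expected fledglings = c × s(c):
  c=5: 5 × 0.78 = 3.900
  c=6: 6 × 0.69 = 4.140
  c=7: 7 × 0.60 = 4.200
  c=8: 8 × 0.51 = 4.080
  c=9: 9 × 0.43 = 3.870
  c=10: 10 × 0.32 = 3.200
  c=11: 11 × 0.24 = 2.640
Maximum at c = 7 (4.200 fledglings).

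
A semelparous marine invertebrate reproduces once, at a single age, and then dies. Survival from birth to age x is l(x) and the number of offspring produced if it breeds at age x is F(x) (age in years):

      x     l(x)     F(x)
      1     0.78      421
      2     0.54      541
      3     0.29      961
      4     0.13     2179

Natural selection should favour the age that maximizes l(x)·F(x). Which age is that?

1

Expected offspring if breeding at age x = l(x) × F(x):
  age 1: 0.78 × 421 = 328.380
  age 2: 0.54 × 541 = 292.140
  age 3: 0.29 × 961 = 278.690
  age 4: 0.13 × 2179 = 283.270
Maximum at age 1 (328.380).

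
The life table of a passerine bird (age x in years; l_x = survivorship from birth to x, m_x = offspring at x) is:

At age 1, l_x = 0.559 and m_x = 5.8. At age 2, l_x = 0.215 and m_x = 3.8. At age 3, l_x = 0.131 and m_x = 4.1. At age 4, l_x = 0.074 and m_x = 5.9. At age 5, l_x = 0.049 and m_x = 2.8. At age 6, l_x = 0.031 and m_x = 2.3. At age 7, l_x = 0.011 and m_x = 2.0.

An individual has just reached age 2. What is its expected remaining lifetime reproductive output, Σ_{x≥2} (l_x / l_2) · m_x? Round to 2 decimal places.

9.40

l_2 = 0.215. Conditional survival from age 2 to x is l_x / l_2.
  x=2: (0.215/0.215) × 3.8 = 3.8000
  x=3: (0.131/0.215) × 4.1 = 2.4981
  x=4: (0.074/0.215) × 5.9 = 2.0307
  x=5: (0.049/0.215) × 2.8 = 0.6381
  x=6: (0.031/0.215) × 2.3 = 0.3316
  x=7: (0.011/0.215) × 2.0 = 0.1023
Sum = 3.8000 + 2.4981 + 2.0307 + 0.6381 + 0.3316 + 0.1023 = 9.4009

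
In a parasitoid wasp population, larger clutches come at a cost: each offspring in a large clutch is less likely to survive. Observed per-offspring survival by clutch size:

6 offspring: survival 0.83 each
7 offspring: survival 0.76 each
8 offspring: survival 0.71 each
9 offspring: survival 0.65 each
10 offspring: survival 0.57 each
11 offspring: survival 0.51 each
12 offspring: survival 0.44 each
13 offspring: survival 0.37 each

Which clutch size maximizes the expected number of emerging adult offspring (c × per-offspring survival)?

Expected emerging adult offspring = c × s(c):
  c=6: 6 × 0.83 = 4.980
  c=7: 7 × 0.76 = 5.320
  c=8: 8 × 0.71 = 5.680
  c=9: 9 × 0.65 = 5.850
  c=10: 10 × 0.57 = 5.700
  c=11: 11 × 0.51 = 5.610
  c=12: 12 × 0.44 = 5.280
  c=13: 13 × 0.37 = 4.810
Maximum at c = 9 (5.850 emerging adult offspring).

9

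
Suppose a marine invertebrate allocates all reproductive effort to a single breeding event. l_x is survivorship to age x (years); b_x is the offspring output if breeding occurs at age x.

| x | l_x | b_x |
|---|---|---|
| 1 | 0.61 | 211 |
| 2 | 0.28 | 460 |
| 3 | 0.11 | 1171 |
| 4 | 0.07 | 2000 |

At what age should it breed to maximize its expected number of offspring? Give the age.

Expected offspring if breeding at age x = l_x × b_x:
  age 1: 0.61 × 211 = 128.710
  age 2: 0.28 × 460 = 128.800
  age 3: 0.11 × 1171 = 128.810
  age 4: 0.07 × 2000 = 140.000
Maximum at age 4 (140.000).

4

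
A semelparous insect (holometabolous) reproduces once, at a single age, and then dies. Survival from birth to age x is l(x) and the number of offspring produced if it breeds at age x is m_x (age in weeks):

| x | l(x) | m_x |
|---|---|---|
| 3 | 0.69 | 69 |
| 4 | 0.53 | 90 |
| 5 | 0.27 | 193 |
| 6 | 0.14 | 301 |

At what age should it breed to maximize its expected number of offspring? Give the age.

Expected offspring if breeding at age x = l(x) × m_x:
  age 3: 0.69 × 69 = 47.610
  age 4: 0.53 × 90 = 47.700
  age 5: 0.27 × 193 = 52.110
  age 6: 0.14 × 301 = 42.140
Maximum at age 5 (52.110).

5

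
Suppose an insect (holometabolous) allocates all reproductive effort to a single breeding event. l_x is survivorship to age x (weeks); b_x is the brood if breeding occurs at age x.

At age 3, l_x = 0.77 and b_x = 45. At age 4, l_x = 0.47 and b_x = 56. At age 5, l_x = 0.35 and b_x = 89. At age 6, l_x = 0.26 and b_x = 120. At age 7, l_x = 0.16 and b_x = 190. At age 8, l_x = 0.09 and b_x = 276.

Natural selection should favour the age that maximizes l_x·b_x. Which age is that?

3

Expected offspring if breeding at age x = l_x × b_x:
  age 3: 0.77 × 45 = 34.650
  age 4: 0.47 × 56 = 26.320
  age 5: 0.35 × 89 = 31.150
  age 6: 0.26 × 120 = 31.200
  age 7: 0.16 × 190 = 30.400
  age 8: 0.09 × 276 = 24.840
Maximum at age 3 (34.650).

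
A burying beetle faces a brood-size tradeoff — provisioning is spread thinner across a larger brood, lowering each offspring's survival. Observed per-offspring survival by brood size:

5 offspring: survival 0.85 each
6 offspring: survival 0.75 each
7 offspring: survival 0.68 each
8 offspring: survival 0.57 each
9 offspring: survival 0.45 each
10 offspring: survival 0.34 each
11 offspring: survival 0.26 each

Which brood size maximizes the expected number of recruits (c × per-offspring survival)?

7

Expected recruits = c × s(c):
  c=5: 5 × 0.85 = 4.250
  c=6: 6 × 0.75 = 4.500
  c=7: 7 × 0.68 = 4.760
  c=8: 8 × 0.57 = 4.560
  c=9: 9 × 0.45 = 4.050
  c=10: 10 × 0.34 = 3.400
  c=11: 11 × 0.26 = 2.860
Maximum at c = 7 (4.760 recruits).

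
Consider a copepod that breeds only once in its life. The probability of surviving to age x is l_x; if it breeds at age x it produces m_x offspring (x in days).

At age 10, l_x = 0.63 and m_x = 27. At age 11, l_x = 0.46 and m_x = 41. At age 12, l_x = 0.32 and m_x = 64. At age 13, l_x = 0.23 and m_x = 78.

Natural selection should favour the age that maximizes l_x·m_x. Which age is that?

Expected offspring if breeding at age x = l_x × m_x:
  age 10: 0.63 × 27 = 17.010
  age 11: 0.46 × 41 = 18.860
  age 12: 0.32 × 64 = 20.480
  age 13: 0.23 × 78 = 17.940
Maximum at age 12 (20.480).

12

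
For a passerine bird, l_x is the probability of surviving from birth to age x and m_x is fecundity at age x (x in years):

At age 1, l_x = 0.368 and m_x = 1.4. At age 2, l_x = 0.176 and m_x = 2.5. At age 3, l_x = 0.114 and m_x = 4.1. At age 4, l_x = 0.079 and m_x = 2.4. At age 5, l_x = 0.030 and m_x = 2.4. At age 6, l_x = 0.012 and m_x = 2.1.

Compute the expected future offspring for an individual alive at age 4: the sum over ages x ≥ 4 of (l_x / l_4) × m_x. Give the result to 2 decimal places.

3.63

l_4 = 0.079. Conditional survival from age 4 to x is l_x / l_4.
  x=4: (0.079/0.079) × 2.4 = 2.4000
  x=5: (0.030/0.079) × 2.4 = 0.9114
  x=6: (0.012/0.079) × 2.1 = 0.3190
Sum = 2.4000 + 0.9114 + 0.3190 = 3.6304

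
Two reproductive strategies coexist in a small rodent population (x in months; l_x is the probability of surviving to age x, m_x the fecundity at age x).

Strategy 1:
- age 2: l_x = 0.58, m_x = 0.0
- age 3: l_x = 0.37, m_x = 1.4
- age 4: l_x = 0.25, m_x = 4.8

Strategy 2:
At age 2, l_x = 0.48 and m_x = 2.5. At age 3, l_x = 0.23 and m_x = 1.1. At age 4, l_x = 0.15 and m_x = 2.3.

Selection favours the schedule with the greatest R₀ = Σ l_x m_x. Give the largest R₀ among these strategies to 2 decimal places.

1.80

Strategy 1: R₀ = 0.58×0.0 + 0.37×1.4 + 0.25×4.8 = 1.7180
Strategy 2: R₀ = 0.48×2.5 + 0.23×1.1 + 0.15×2.3 = 1.7980
Highest R₀: strategy 2 with 1.7980.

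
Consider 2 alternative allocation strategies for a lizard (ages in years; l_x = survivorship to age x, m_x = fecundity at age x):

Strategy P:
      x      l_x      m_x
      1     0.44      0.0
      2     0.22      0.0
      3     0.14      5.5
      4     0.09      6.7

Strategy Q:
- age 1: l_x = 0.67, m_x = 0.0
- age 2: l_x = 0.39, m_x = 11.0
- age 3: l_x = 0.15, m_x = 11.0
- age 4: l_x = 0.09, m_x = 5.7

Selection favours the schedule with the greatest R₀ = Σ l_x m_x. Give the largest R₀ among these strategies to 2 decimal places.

6.45

Strategy P: R₀ = 0.44×0.0 + 0.22×0.0 + 0.14×5.5 + 0.09×6.7 = 1.3730
Strategy Q: R₀ = 0.67×0.0 + 0.39×11.0 + 0.15×11.0 + 0.09×5.7 = 6.4530
Highest R₀: strategy Q with 6.4530.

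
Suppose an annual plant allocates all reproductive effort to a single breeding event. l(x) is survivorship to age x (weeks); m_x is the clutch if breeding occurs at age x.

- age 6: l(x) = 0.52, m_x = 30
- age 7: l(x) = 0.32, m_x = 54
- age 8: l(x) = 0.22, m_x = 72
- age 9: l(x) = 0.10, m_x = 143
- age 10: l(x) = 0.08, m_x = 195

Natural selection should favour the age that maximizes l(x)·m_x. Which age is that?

7

Expected offspring if breeding at age x = l(x) × m_x:
  age 6: 0.52 × 30 = 15.600
  age 7: 0.32 × 54 = 17.280
  age 8: 0.22 × 72 = 15.840
  age 9: 0.10 × 143 = 14.300
  age 10: 0.08 × 195 = 15.600
Maximum at age 7 (17.280).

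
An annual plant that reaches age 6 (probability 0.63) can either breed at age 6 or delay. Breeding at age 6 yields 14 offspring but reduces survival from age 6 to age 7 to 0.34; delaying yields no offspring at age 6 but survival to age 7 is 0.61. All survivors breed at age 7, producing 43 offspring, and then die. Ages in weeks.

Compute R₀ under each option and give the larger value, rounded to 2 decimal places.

18.03

breed at age 6: R₀ = 0.63 × (14 + 0.34 × 43) = 0.63 × 28.6200 = 18.0306
delay to age 7: R₀ = 0.63 × (0.61 × 43) = 0.63 × 26.2300 = 16.5249
Higher: breed at age 6 (18.0306).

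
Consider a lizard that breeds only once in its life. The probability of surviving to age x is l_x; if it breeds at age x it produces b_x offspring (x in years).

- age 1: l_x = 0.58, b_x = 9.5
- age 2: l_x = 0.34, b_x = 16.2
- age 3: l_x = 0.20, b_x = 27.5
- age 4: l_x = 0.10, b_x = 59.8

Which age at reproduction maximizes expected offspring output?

Expected offspring if breeding at age x = l_x × b_x:
  age 1: 0.58 × 9.5 = 5.510
  age 2: 0.34 × 16.2 = 5.508
  age 3: 0.20 × 27.5 = 5.500
  age 4: 0.10 × 59.8 = 5.980
Maximum at age 4 (5.980).

4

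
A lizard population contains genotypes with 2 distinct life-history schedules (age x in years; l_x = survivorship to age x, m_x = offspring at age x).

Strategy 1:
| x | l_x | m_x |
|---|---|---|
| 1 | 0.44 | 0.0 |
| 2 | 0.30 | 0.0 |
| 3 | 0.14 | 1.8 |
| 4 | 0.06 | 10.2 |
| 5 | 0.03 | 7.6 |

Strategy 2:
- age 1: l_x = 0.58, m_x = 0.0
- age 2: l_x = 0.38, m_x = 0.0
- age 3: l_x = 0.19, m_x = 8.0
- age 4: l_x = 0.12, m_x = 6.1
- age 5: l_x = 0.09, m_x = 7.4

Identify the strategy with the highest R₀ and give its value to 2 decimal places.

Strategy 1: R₀ = 0.44×0.0 + 0.30×0.0 + 0.14×1.8 + 0.06×10.2 + 0.03×7.6 = 1.0920
Strategy 2: R₀ = 0.58×0.0 + 0.38×0.0 + 0.19×8.0 + 0.12×6.1 + 0.09×7.4 = 2.9180
Highest R₀: strategy 2 with 2.9180.

2.92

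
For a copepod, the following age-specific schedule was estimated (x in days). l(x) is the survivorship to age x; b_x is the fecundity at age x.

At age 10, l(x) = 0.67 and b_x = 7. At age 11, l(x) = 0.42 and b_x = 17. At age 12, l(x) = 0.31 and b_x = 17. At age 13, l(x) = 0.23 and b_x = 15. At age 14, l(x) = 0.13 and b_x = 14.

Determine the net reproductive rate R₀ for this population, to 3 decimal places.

R₀ = Σ l(x) b_x:
  age 10: 0.67 × 7 = 4.6900
  age 11: 0.42 × 17 = 7.1400
  age 12: 0.31 × 17 = 5.2700
  age 13: 0.23 × 15 = 3.4500
  age 14: 0.13 × 14 = 1.8200
R₀ = 4.6900 + 7.1400 + 5.2700 + 3.4500 + 1.8200 = 22.3700

22.370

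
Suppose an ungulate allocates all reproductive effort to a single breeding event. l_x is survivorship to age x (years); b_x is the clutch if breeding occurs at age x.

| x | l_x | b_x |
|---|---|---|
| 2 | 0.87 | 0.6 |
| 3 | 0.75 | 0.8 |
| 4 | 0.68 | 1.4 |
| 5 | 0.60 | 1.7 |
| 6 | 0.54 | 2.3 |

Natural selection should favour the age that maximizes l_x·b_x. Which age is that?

6

Expected offspring if breeding at age x = l_x × b_x:
  age 2: 0.87 × 0.6 = 0.522
  age 3: 0.75 × 0.8 = 0.600
  age 4: 0.68 × 1.4 = 0.952
  age 5: 0.60 × 1.7 = 1.020
  age 6: 0.54 × 2.3 = 1.242
Maximum at age 6 (1.242).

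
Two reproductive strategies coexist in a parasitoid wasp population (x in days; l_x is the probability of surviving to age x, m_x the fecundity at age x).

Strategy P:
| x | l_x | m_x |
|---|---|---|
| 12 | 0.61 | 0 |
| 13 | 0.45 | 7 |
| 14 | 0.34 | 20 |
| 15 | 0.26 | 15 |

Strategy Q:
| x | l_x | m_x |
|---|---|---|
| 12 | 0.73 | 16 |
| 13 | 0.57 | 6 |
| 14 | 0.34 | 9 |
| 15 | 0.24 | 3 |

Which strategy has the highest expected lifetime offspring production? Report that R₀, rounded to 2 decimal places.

18.88

Strategy P: R₀ = 0.61×0 + 0.45×7 + 0.34×20 + 0.26×15 = 13.8500
Strategy Q: R₀ = 0.73×16 + 0.57×6 + 0.34×9 + 0.24×3 = 18.8800
Highest R₀: strategy Q with 18.8800.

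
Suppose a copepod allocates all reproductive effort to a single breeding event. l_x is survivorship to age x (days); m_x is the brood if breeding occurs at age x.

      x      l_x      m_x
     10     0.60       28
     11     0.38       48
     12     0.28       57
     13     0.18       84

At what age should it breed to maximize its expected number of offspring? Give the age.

11

Expected offspring if breeding at age x = l_x × m_x:
  age 10: 0.60 × 28 = 16.800
  age 11: 0.38 × 48 = 18.240
  age 12: 0.28 × 57 = 15.960
  age 13: 0.18 × 84 = 15.120
Maximum at age 11 (18.240).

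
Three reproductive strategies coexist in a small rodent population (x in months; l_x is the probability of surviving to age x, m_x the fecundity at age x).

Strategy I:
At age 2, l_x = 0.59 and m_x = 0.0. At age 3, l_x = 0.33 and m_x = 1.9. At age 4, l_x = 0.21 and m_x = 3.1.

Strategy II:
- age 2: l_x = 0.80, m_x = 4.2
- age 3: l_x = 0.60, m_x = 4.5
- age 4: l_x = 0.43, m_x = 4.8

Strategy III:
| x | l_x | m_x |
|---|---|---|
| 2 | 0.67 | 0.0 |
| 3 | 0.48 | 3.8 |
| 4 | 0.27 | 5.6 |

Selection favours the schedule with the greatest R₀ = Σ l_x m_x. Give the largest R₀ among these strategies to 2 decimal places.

8.12

Strategy I: R₀ = 0.59×0.0 + 0.33×1.9 + 0.21×3.1 = 1.2780
Strategy II: R₀ = 0.80×4.2 + 0.60×4.5 + 0.43×4.8 = 8.1240
Strategy III: R₀ = 0.67×0.0 + 0.48×3.8 + 0.27×5.6 = 3.3360
Highest R₀: strategy II with 8.1240.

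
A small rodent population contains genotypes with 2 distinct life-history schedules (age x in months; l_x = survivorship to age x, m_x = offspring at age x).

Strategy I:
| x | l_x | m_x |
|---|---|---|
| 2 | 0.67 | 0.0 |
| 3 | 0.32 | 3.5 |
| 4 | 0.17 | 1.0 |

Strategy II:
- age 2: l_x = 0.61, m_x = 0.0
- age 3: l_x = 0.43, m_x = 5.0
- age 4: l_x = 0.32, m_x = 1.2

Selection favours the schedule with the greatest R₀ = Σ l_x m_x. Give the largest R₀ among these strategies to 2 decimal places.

Strategy I: R₀ = 0.67×0.0 + 0.32×3.5 + 0.17×1.0 = 1.2900
Strategy II: R₀ = 0.61×0.0 + 0.43×5.0 + 0.32×1.2 = 2.5340
Highest R₀: strategy II with 2.5340.

2.53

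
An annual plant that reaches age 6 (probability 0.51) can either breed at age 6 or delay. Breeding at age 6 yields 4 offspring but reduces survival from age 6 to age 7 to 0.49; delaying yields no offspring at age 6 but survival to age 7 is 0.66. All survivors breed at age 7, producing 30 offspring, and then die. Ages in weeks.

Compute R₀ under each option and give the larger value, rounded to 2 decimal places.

breed at age 6: R₀ = 0.51 × (4 + 0.49 × 30) = 0.51 × 18.7000 = 9.5370
delay to age 7: R₀ = 0.51 × (0.66 × 30) = 0.51 × 19.8000 = 10.0980
Higher: delay to age 7 (10.0980).

10.10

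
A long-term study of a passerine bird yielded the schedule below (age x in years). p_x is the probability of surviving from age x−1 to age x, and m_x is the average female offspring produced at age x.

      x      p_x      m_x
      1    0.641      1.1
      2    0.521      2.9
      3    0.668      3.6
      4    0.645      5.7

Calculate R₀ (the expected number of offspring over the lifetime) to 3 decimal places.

3.297

Survivorship from birth: l_x = p_1·p_2·…·p_x.
  l_1 = 0.64100
  l_2 = 0.33396
  l_3 = 0.22309
  l_4 = 0.14389
R₀ = Σ l_x m_x:
  age 1: 0.64100 × 1.1 = 0.7051
  age 2: 0.33396 × 2.9 = 0.9685
  age 3: 0.22309 × 3.6 = 0.8031
  age 4: 0.14389 × 5.7 = 0.8202
R₀ = 0.7051 + 0.9685 + 0.8031 + 0.8202 = 3.2969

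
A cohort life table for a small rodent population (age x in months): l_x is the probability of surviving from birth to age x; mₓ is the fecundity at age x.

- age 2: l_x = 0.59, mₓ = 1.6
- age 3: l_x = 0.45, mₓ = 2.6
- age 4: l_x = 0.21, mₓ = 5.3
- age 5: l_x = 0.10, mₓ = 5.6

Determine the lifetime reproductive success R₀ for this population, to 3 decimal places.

R₀ = Σ l_x mₓ:
  age 2: 0.59 × 1.6 = 0.9440
  age 3: 0.45 × 2.6 = 1.1700
  age 4: 0.21 × 5.3 = 1.1130
  age 5: 0.10 × 5.6 = 0.5600
R₀ = 0.9440 + 1.1700 + 1.1130 + 0.5600 = 3.7870

3.787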